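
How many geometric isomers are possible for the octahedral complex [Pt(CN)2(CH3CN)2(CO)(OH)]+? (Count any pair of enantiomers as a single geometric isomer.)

An octahedron has six vertices in three trans pairs; every non-trans pair is cis.
Working through the distinct placements yields 6 geometric isomers: CN trans, CH3CN trans; CN cis, CH3CN trans; CN cis, CH3CN cis (3 arrangements, 2 chiral); CN trans, CH3CN cis.

6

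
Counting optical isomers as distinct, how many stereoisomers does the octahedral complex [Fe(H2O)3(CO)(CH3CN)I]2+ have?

5

Working through the distinct placements yields 4 geometric isomers: H2O mer (3 arrangements); H2O fac (chiral).
One of these lacks any improper symmetry element and so occurs as an enantiomeric pair, giving 4 + 1 = 5 stereoisomers in total.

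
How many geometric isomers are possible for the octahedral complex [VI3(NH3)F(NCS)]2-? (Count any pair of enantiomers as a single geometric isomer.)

Working through the distinct placements yields 4 geometric isomers: I mer (3 arrangements); I fac (chiral).

4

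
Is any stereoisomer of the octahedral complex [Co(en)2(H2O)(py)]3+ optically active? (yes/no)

yes

The six octahedral sites form three mutually perpendicular trans pairs.
Each en is bidentate and must span two cis positions.
Systematic placement gives 2 geometric isomers: H2O and py mutually cis (chiral); H2O and py mutually trans.
One of these lacks any improper symmetry element and so occurs as an enantiomeric pair, giving 2 + 1 = 3 stereoisomers in total.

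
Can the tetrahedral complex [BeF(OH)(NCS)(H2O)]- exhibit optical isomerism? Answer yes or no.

yes

Only one geometric arrangement is possible; it has no improper symmetry element, so it exists as a pair of enantiomers (2 stereoisomers).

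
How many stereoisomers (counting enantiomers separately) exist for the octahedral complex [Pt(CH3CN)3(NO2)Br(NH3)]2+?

5

In an octahedral complex each vertex has one trans partner and four cis neighbours.
Working through the distinct placements yields 4 geometric isomers: CH3CN mer (3 arrangements); CH3CN fac (chiral).
One of these lacks any improper symmetry element and so occurs as an enantiomeric pair, giving 4 + 1 = 5 stereoisomers in total.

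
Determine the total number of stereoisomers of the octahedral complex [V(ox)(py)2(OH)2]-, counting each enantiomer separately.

4

The six octahedral sites form three mutually perpendicular trans pairs.
Each ox is bidentate and must span two cis positions.
Working through the distinct placements yields 3 geometric isomers: py cis, OH trans; py trans, OH cis; py cis, OH cis (chiral).
One of these lacks any improper symmetry element and so occurs as an enantiomeric pair, giving 3 + 1 = 4 stereoisomers in total.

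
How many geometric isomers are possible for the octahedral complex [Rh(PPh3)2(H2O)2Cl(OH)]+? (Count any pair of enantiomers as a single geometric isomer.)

6

In an octahedral complex each vertex has one trans partner and four cis neighbours.
Working through the distinct placements yields 6 geometric isomers: PPh3 trans, H2O cis; PPh3 cis, H2O cis (3 arrangements, 2 chiral); PPh3 trans, H2O trans; PPh3 cis, H2O trans.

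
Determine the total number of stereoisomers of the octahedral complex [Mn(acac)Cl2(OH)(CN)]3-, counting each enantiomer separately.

6

An octahedron has six vertices in three trans pairs; every non-trans pair is cis.
Each acac is bidentate and must span two cis positions.
Systematic placement gives 4 geometric isomers: Cl cis (3 arrangements, 2 chiral); Cl trans.
Of these, 2 lack any improper symmetry element and so occur as enantiomeric pairs, giving 4 + 2 = 6 stereoisomers in total.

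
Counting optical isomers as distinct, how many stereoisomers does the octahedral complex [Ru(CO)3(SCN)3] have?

In an octahedral complex each vertex has one trans partner and four cis neighbours.
Systematic placement gives 2 geometric isomers: CO mer; CO fac.
Each arrangement has an internal mirror plane or centre of symmetry, so none is chiral.

2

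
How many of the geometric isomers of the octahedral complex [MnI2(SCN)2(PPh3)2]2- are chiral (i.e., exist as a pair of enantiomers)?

An octahedron has six vertices in three trans pairs; every non-trans pair is cis.
Working through the distinct placements yields 5 geometric isomers: I trans, SCN trans, PPh3 trans; I trans, SCN cis, PPh3 cis; I cis, SCN trans, PPh3 cis; I cis, SCN cis, PPh3 cis (chiral); I cis, SCN cis, PPh3 trans.
One of these lacks any improper symmetry element and so occurs as an enantiomeric pair, giving 5 + 1 = 6 stereoisomers in total.

1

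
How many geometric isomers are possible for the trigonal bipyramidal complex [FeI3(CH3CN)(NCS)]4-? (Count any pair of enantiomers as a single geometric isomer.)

4

A trigonal bipyramid has two axial and three equatorial sites, which are chemically inequivalent.
There are 4 geometric isomers: CH3CN axial, NCS equatorial; CH3CN axial, NCS axial; CH3CN equatorial, NCS equatorial; CH3CN equatorial, NCS axial.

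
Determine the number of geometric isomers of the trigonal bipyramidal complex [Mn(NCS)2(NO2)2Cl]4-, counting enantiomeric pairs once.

A trigonal bipyramid has two axial and three equatorial sites, which are chemically inequivalent.
Exhaustive case analysis gives 5 geometric isomers.

5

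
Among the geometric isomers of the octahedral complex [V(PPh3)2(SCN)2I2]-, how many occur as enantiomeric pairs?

1

The distinct arrangements are (5 in all): PPh3 trans, SCN trans, I trans; PPh3 cis, SCN cis, I trans; PPh3 cis, SCN trans, I cis; PPh3 cis, SCN cis, I cis (chiral); PPh3 trans, SCN cis, I cis.
One of these lacks any improper symmetry element and so occurs as an enantiomeric pair, giving 5 + 1 = 6 stereoisomers in total.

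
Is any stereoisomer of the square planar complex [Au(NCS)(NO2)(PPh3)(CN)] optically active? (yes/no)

A square has two trans pairs of vertices; adjacent vertices are cis.
Working through the distinct placements yields 3 geometric isomers: (CN/NO2 trans, NCS/PPh3 trans); (CN/PPh3 trans, NCS/NO2 trans); (CN/NCS trans, NO2/PPh3 trans).
Each arrangement has an internal mirror plane or centre of symmetry, so none is chiral.

no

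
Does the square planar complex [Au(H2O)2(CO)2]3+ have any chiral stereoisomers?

no

In a square planar complex each vertex has one trans partner and two cis neighbours.
Working through the distinct placements yields 2 geometric isomers: H2O cis; H2O trans.
Each arrangement has an internal mirror plane or centre of symmetry, so none is chiral.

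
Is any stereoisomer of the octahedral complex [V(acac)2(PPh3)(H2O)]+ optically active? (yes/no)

yes

An octahedron has six vertices in three trans pairs; every non-trans pair is cis.
Each acac is bidentate and must span two cis positions.
Working through the distinct placements yields 2 geometric isomers: PPh3 and H2O mutually trans; PPh3 and H2O mutually cis (chiral).
One of these lacks any improper symmetry element and so occurs as an enantiomeric pair, giving 2 + 1 = 3 stereoisomers in total.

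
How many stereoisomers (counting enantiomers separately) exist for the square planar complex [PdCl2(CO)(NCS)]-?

2

A square has two trans pairs of vertices; adjacent vertices are cis.
Working through the distinct placements yields 2 geometric isomers: Cl cis; Cl trans.
Each arrangement has an internal mirror plane or centre of symmetry, so none is chiral.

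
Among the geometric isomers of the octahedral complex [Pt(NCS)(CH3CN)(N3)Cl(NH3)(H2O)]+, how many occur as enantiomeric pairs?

Placing the ligands in turn and identifying arrangements related by rotation or reflection leaves 15 distinct geometric isomers.
Of these, 15 lack any improper symmetry element and so occur as enantiomeric pairs, giving 15 + 15 = 30 stereoisomers in total.

15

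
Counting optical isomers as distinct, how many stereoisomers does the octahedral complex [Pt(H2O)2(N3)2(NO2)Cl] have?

8

The six octahedral sites form three mutually perpendicular trans pairs.
There are 6 geometric isomers: H2O cis, N3 cis (3 arrangements, 2 chiral); H2O cis, N3 trans; H2O trans, N3 cis; H2O trans, N3 trans.
Of these, 2 lack any improper symmetry element and so occur as enantiomeric pairs, giving 6 + 2 = 8 stereoisomers in total.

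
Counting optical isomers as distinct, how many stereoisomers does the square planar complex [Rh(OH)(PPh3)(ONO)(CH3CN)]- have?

3

A square has two trans pairs of vertices; adjacent vertices are cis.
Systematic placement gives 3 geometric isomers: (CH3CN/ONO trans, OH/PPh3 trans); (CH3CN/PPh3 trans, OH/ONO trans); (CH3CN/OH trans, ONO/PPh3 trans).
Each arrangement has an internal mirror plane or centre of symmetry, so none is chiral.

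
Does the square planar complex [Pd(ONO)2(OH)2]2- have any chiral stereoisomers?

no

Systematic placement gives 2 geometric isomers: ONO cis; ONO trans.
Each arrangement has an internal mirror plane or centre of symmetry, so none is chiral.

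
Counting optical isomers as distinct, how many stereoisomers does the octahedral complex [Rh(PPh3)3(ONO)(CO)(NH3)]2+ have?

5

An octahedron has six vertices in three trans pairs; every non-trans pair is cis.
Systematic placement gives 4 geometric isomers: PPh3 mer (3 arrangements); PPh3 fac (chiral).
One of these lacks any improper symmetry element and so occurs as an enantiomeric pair, giving 4 + 1 = 5 stereoisomers in total.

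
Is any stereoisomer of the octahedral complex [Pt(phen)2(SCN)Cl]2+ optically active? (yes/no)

yes

The six octahedral sites form three mutually perpendicular trans pairs.
Each phen is bidentate and must span two cis positions.
Working through the distinct placements yields 2 geometric isomers: SCN and Cl mutually trans; SCN and Cl mutually cis (chiral).
One of these lacks any improper symmetry element and so occurs as an enantiomeric pair, giving 2 + 1 = 3 stereoisomers in total.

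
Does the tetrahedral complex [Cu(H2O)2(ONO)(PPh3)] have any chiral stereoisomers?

no

All four vertices of a tetrahedron are equivalent and mutually adjacent, so cis/trans isomerism cannot arise.
Only one geometric arrangement is possible.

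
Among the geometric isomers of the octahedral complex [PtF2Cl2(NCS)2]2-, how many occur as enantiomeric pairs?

1

The six octahedral sites form three mutually perpendicular trans pairs.
Systematic placement gives 5 geometric isomers: F trans, Cl trans, NCS trans; F cis, Cl trans, NCS cis; F cis, Cl cis, NCS trans; F cis, Cl cis, NCS cis (chiral); F trans, Cl cis, NCS cis.
One of these lacks any improper symmetry element and so occurs as an enantiomeric pair, giving 5 + 1 = 6 stereoisomers in total.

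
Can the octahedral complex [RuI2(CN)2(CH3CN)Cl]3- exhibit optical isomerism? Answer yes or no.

Working through the distinct placements yields 6 geometric isomers: I trans, CN cis; I cis, CN cis (3 arrangements, 2 chiral); I trans, CN trans; I cis, CN trans.
Of these, 2 lack any improper symmetry element and so occur as enantiomeric pairs, giving 6 + 2 = 8 stereoisomers in total.

yes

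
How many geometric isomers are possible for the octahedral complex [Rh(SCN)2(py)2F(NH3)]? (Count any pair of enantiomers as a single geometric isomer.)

The distinct arrangements are (6 in all): SCN trans, py trans; SCN cis, py cis (3 arrangements, 2 chiral); SCN cis, py trans; SCN trans, py cis.

6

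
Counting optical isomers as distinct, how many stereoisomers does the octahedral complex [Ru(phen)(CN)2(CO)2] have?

In an octahedral complex each vertex has one trans partner and four cis neighbours.
Each phen is bidentate and must span two cis positions.
There are 3 geometric isomers: CN trans, CO cis; CN cis, CO cis (chiral); CN cis, CO trans.
One of these lacks any improper symmetry element and so occurs as an enantiomeric pair, giving 3 + 1 = 4 stereoisomers in total.

4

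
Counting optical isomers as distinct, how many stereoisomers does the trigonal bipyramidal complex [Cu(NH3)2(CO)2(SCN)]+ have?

A trigonal bipyramid has two axial and three equatorial sites, which are chemically inequivalent.
Placing the ligands in turn and identifying arrangements related by rotation or reflection leaves 5 distinct geometric isomers.
One of these lacks any improper symmetry element and so occurs as an enantiomeric pair, giving 5 + 1 = 6 stereoisomers in total.

6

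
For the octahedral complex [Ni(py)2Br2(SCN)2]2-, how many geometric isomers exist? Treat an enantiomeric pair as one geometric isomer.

In an octahedral complex each vertex has one trans partner and four cis neighbours.
There are 5 geometric isomers: py trans, Br trans, SCN trans; py cis, Br trans, SCN cis; py trans, Br cis, SCN cis; py cis, Br cis, SCN cis (chiral); py cis, Br cis, SCN trans.

5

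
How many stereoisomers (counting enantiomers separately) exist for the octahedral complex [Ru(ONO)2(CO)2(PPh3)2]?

6

There are 5 geometric isomers: ONO trans, CO trans, PPh3 trans; ONO cis, CO trans, PPh3 cis; ONO cis, CO cis, PPh3 trans; ONO cis, CO cis, PPh3 cis (chiral); ONO trans, CO cis, PPh3 cis.
One of these lacks any improper symmetry element and so occurs as an enantiomeric pair, giving 5 + 1 = 6 stereoisomers in total.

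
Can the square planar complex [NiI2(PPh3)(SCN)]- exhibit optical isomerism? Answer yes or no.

A square has two trans pairs of vertices; adjacent vertices are cis.
Systematic placement gives 2 geometric isomers: I cis; I trans.
Each arrangement has an internal mirror plane or centre of symmetry, so none is chiral.

no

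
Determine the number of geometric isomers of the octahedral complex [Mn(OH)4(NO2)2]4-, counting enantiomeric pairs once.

In an octahedral complex each vertex has one trans partner and four cis neighbours.
There are 2 geometric isomers: NO2 trans; NO2 cis.

2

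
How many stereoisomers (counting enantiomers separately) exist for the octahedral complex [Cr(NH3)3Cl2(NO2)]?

In an octahedral complex each vertex has one trans partner and four cis neighbours.
Working through the distinct placements yields 3 geometric isomers: NH3 mer, Cl trans; NH3 fac, Cl cis; NH3 mer, Cl cis.
Each arrangement has an internal mirror plane or centre of symmetry, so none is chiral.

3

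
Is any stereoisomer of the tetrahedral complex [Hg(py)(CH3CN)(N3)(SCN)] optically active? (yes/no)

In a tetrahedral complex all four positions are equivalent and every pair of ligands is adjacent — there is no cis/trans distinction.
Only one geometric arrangement is possible; it has no improper symmetry element, so it exists as a pair of enantiomers (2 stereoisomers).

yes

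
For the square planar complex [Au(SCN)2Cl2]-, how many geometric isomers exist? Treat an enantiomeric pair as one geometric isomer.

A square has two trans pairs of vertices; adjacent vertices are cis.
Systematic placement gives 2 geometric isomers: SCN cis; SCN trans.

2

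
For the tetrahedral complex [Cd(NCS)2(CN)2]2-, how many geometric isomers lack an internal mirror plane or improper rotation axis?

0

All four vertices of a tetrahedron are equivalent and mutually adjacent, so cis/trans isomerism cannot arise.
Only one geometric arrangement is possible.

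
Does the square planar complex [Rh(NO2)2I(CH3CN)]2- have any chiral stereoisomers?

no

In a square planar complex each vertex has one trans partner and two cis neighbours.
Systematic placement gives 2 geometric isomers: NO2 cis; NO2 trans.
Each arrangement has an internal mirror plane or centre of symmetry, so none is chiral.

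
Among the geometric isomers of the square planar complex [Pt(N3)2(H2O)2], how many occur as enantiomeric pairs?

0

In a square planar complex each vertex has one trans partner and two cis neighbours.
Working through the distinct placements yields 2 geometric isomers: N3 cis; N3 trans.
Each arrangement has an internal mirror plane or centre of symmetry, so none is chiral.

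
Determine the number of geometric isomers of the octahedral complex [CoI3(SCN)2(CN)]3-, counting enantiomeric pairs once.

In an octahedral complex each vertex has one trans partner and four cis neighbours.
Working through the distinct placements yields 3 geometric isomers: I mer, SCN trans; I fac, SCN cis; I mer, SCN cis.

3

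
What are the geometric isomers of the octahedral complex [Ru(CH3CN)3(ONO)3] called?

fac and mer

An octahedron has six vertices in three trans pairs; every non-trans pair is cis.
Systematic placement gives 2 geometric isomers: CH3CN mer; CH3CN fac.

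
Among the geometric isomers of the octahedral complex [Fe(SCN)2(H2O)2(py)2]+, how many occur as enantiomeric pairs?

In an octahedral complex each vertex has one trans partner and four cis neighbours.
Systematic placement gives 5 geometric isomers: SCN trans, H2O trans, py trans; SCN cis, H2O trans, py cis; SCN cis, H2O cis, py trans; SCN cis, H2O cis, py cis (chiral); SCN trans, H2O cis, py cis.
One of these lacks any improper symmetry element and so occurs as an enantiomeric pair, giving 5 + 1 = 6 stereoisomers in total.

1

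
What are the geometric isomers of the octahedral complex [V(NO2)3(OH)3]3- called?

fac and mer

There are 2 geometric isomers: NO2 mer; NO2 fac.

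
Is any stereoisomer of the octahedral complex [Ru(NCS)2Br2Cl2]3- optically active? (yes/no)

yes

An octahedron has six vertices in three trans pairs; every non-trans pair is cis.
Working through the distinct placements yields 5 geometric isomers: NCS trans, Br trans, Cl trans; NCS cis, Br trans, Cl cis; NCS trans, Br cis, Cl cis; NCS cis, Br cis, Cl cis (chiral); NCS cis, Br cis, Cl trans.
One of these lacks any improper symmetry element and so occurs as an enantiomeric pair, giving 5 + 1 = 6 stereoisomers in total.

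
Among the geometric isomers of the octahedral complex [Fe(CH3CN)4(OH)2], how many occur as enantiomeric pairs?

The six octahedral sites form three mutually perpendicular trans pairs.
There are 2 geometric isomers: OH trans; OH cis.
Each arrangement has an internal mirror plane or centre of symmetry, so none is chiral.

0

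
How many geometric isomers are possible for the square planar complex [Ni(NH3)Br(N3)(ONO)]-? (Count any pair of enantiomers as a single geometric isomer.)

There are 3 geometric isomers: (Br/NH3 trans, N3/ONO trans); (Br/ONO trans, N3/NH3 trans); (Br/N3 trans, NH3/ONO trans).

3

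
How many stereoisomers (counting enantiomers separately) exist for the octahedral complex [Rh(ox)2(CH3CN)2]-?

In an octahedral complex each vertex has one trans partner and four cis neighbours.
Each ox is bidentate and must span two cis positions.
Working through the distinct placements yields 2 geometric isomers: CH3CN trans; CH3CN cis (chiral).
One of these lacks any improper symmetry element and so occurs as an enantiomeric pair, giving 2 + 1 = 3 stereoisomers in total.

3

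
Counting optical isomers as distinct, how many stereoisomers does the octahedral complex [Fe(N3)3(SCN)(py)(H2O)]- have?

The six octahedral sites form three mutually perpendicular trans pairs.
Working through the distinct placements yields 4 geometric isomers: N3 mer (3 arrangements); N3 fac (chiral).
One of these lacks any improper symmetry element and so occurs as an enantiomeric pair, giving 4 + 1 = 5 stereoisomers in total.

5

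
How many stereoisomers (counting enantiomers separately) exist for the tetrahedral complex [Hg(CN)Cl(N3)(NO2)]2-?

All four vertices of a tetrahedron are equivalent and mutually adjacent, so cis/trans isomerism cannot arise.
Only one geometric arrangement is possible; it has no improper symmetry element, so it exists as a pair of enantiomers (2 stereoisomers).

2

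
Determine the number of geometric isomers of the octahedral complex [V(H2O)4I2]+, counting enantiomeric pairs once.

2

In an octahedral complex each vertex has one trans partner and four cis neighbours.
There are 2 geometric isomers: I trans; I cis.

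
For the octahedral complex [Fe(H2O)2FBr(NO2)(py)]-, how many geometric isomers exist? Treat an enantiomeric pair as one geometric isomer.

In an octahedral complex each vertex has one trans partner and four cis neighbours.
Systematic enumeration (placing each ligand type in turn and discarding arrangements equivalent by rotation or reflection) gives 9 geometric isomers.

9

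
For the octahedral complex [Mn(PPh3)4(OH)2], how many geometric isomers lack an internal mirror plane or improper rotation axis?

0

An octahedron has six vertices in three trans pairs; every non-trans pair is cis.
The distinct arrangements are (2 in all): OH trans; OH cis.
Each arrangement has an internal mirror plane or centre of symmetry, so none is chiral.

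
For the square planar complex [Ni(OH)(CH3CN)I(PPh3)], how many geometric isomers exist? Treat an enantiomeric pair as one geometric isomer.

A square has two trans pairs of vertices; adjacent vertices are cis.
There are 3 geometric isomers: (CH3CN/OH trans, I/PPh3 trans); (CH3CN/PPh3 trans, I/OH trans); (CH3CN/I trans, OH/PPh3 trans).

3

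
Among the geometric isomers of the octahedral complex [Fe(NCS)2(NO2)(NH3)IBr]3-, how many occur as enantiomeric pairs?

6

An octahedron has six vertices in three trans pairs; every non-trans pair is cis.
Placing the ligands in turn and identifying arrangements related by rotation or reflection leaves 9 distinct geometric isomers.
Of these, 6 lack any improper symmetry element and so occur as enantiomeric pairs, giving 9 + 6 = 15 stereoisomers in total.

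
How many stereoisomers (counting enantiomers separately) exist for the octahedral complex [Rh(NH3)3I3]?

The distinct arrangements are (2 in all): NH3 mer; NH3 fac.
Each arrangement has an internal mirror plane or centre of symmetry, so none is chiral.

2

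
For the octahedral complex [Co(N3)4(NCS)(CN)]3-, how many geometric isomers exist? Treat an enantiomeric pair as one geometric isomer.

2

An octahedron has six vertices in three trans pairs; every non-trans pair is cis.
Working through the distinct placements yields 2 geometric isomers: NCS and CN mutually cis; NCS and CN mutually trans.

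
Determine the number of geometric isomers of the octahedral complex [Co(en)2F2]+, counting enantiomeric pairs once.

2

In an octahedral complex each vertex has one trans partner and four cis neighbours.
Each en is bidentate and must span two cis positions.
Working through the distinct placements yields 2 geometric isomers: F trans; F cis (chiral).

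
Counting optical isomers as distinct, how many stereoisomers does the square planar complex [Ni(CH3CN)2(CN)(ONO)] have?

A square has two trans pairs of vertices; adjacent vertices are cis.
Systematic placement gives 2 geometric isomers: CH3CN cis; CH3CN trans.
Each arrangement has an internal mirror plane or centre of symmetry, so none is chiral.

2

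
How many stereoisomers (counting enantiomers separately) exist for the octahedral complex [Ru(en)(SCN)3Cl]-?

2

An octahedron has six vertices in three trans pairs; every non-trans pair is cis.
Each en is bidentate and must span two cis positions.
The distinct arrangements are (2 in all): SCN fac; SCN mer.
Each arrangement has an internal mirror plane or centre of symmetry, so none is chiral.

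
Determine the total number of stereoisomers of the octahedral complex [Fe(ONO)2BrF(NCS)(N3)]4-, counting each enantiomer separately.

15

An octahedron has six vertices in three trans pairs; every non-trans pair is cis.
Exhaustive case analysis gives 9 geometric isomers.
Of these, 6 lack any improper symmetry element and so occur as enantiomeric pairs, giving 9 + 6 = 15 stereoisomers in total.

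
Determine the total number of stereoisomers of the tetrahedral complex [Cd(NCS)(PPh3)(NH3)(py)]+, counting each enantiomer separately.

In a tetrahedral complex all four positions are equivalent and every pair of ligands is adjacent — there is no cis/trans distinction.
Only one geometric arrangement is possible; it has no improper symmetry element, so it exists as a pair of enantiomers (2 stereoisomers).

2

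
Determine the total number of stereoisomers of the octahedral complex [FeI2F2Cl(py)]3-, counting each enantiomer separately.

In an octahedral complex each vertex has one trans partner and four cis neighbours.
The distinct arrangements are (6 in all): I cis, F cis (3 arrangements, 2 chiral); I trans, F cis; I cis, F trans; I trans, F trans.
Of these, 2 lack any improper symmetry element and so occur as enantiomeric pairs, giving 6 + 2 = 8 stereoisomers in total.

8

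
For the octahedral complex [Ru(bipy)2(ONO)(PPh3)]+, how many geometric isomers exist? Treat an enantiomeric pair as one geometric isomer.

2

Each bipy is bidentate and must span two cis positions.
Systematic placement gives 2 geometric isomers: ONO and PPh3 mutually trans; ONO and PPh3 mutually cis (chiral).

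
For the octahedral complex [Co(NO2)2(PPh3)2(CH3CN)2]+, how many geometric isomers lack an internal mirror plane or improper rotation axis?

The six octahedral sites form three mutually perpendicular trans pairs.
Working through the distinct placements yields 5 geometric isomers: NO2 trans, PPh3 trans, CH3CN trans; NO2 cis, PPh3 cis, CH3CN trans; NO2 cis, PPh3 trans, CH3CN cis; NO2 cis, PPh3 cis, CH3CN cis (chiral); NO2 trans, PPh3 cis, CH3CN cis.
One of these lacks any improper symmetry element and so occurs as an enantiomeric pair, giving 5 + 1 = 6 stereoisomers in total.

1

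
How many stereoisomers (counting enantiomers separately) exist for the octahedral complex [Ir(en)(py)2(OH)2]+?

4

Each en is bidentate and must span two cis positions.
There are 3 geometric isomers: py cis, OH trans; py trans, OH cis; py cis, OH cis (chiral).
One of these lacks any improper symmetry element and so occurs as an enantiomeric pair, giving 3 + 1 = 4 stereoisomers in total.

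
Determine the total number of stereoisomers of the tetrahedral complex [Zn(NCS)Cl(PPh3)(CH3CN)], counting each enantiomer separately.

2

In a tetrahedral complex all four positions are equivalent and every pair of ligands is adjacent — there is no cis/trans distinction.
Only one geometric arrangement is possible; it has no improper symmetry element, so it exists as a pair of enantiomers (2 stereoisomers).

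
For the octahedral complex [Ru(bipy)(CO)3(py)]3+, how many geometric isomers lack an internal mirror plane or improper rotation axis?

An octahedron has six vertices in three trans pairs; every non-trans pair is cis.
Each bipy is bidentate and must span two cis positions.
Working through the distinct placements yields 2 geometric isomers: CO mer; CO fac.
Each arrangement has an internal mirror plane or centre of symmetry, so none is chiral.

0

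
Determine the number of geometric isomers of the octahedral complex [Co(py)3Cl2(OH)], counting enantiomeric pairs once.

An octahedron has six vertices in three trans pairs; every non-trans pair is cis.
Systematic placement gives 3 geometric isomers: py mer, Cl trans; py mer, Cl cis; py fac, Cl cis.

3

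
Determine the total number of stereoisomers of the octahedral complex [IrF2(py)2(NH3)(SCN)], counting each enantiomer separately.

8

The six octahedral sites form three mutually perpendicular trans pairs.
There are 6 geometric isomers: F trans, py trans; F trans, py cis; F cis, py trans; F cis, py cis (3 arrangements, 2 chiral).
Of these, 2 lack any improper symmetry element and so occur as enantiomeric pairs, giving 6 + 2 = 8 stereoisomers in total.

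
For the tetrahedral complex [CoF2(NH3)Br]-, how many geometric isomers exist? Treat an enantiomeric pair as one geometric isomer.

1

In a tetrahedral complex all four positions are equivalent and every pair of ligands is adjacent — there is no cis/trans distinction.
Only one geometric arrangement is possible.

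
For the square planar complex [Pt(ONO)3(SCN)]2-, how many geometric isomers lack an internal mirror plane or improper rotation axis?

A square has two trans pairs of vertices; adjacent vertices are cis.
Only one geometric arrangement is possible.

0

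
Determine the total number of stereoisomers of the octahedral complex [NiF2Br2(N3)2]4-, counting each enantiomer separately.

6

An octahedron has six vertices in three trans pairs; every non-trans pair is cis.
The distinct arrangements are (5 in all): F trans, Br trans, N3 trans; F cis, Br trans, N3 cis; F cis, Br cis, N3 trans; F cis, Br cis, N3 cis (chiral); F trans, Br cis, N3 cis.
One of these lacks any improper symmetry element and so occurs as an enantiomeric pair, giving 5 + 1 = 6 stereoisomers in total.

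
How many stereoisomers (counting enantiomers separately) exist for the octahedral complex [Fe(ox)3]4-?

In an octahedral complex each vertex has one trans partner and four cis neighbours.
Each ox is bidentate and must span two cis positions.
Only one geometric arrangement is possible; it has no improper symmetry element, so it exists as a pair of enantiomers (2 stereoisomers).

2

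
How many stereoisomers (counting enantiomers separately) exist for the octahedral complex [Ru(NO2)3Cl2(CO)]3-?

3

An octahedron has six vertices in three trans pairs; every non-trans pair is cis.
Working through the distinct placements yields 3 geometric isomers: NO2 mer, Cl cis; NO2 mer, Cl trans; NO2 fac, Cl cis.
Each arrangement has an internal mirror plane or centre of symmetry, so none is chiral.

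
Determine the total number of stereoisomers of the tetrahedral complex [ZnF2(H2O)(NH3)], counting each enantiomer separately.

1

All four vertices of a tetrahedron are equivalent and mutually adjacent, so cis/trans isomerism cannot arise.
Only one geometric arrangement is possible.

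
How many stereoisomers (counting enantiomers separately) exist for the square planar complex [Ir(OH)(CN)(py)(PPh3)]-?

3

In a square planar complex each vertex has one trans partner and two cis neighbours.
Working through the distinct placements yields 3 geometric isomers: (CN/PPh3 trans, OH/py trans); (CN/py trans, OH/PPh3 trans); (CN/OH trans, PPh3/py trans).
Each arrangement has an internal mirror plane or centre of symmetry, so none is chiral.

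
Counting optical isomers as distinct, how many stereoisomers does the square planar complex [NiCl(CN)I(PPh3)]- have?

3

In a square planar complex each vertex has one trans partner and two cis neighbours.
Systematic placement gives 3 geometric isomers: (CN/I trans, Cl/PPh3 trans); (CN/PPh3 trans, Cl/I trans); (CN/Cl trans, I/PPh3 trans).
Each arrangement has an internal mirror plane or centre of symmetry, so none is chiral.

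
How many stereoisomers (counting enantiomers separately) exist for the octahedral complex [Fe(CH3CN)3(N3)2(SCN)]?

3

The six octahedral sites form three mutually perpendicular trans pairs.
The distinct arrangements are (3 in all): CH3CN mer, N3 cis; CH3CN mer, N3 trans; CH3CN fac, N3 cis.
Each arrangement has an internal mirror plane or centre of symmetry, so none is chiral.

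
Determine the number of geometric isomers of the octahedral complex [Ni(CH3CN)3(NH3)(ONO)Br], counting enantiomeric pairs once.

In an octahedral complex each vertex has one trans partner and four cis neighbours.
The distinct arrangements are (4 in all): CH3CN mer (3 arrangements); CH3CN fac (chiral).

4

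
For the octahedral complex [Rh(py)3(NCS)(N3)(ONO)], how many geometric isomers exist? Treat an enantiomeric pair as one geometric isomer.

In an octahedral complex each vertex has one trans partner and four cis neighbours.
Working through the distinct placements yields 4 geometric isomers: py mer (3 arrangements); py fac (chiral).

4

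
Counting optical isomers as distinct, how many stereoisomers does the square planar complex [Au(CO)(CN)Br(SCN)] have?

The distinct arrangements are (3 in all): (Br/CO trans, CN/SCN trans); (Br/SCN trans, CN/CO trans); (Br/CN trans, CO/SCN trans).
Each arrangement has an internal mirror plane or centre of symmetry, so none is chiral.

3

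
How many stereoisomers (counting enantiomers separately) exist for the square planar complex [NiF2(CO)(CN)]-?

A square has two trans pairs of vertices; adjacent vertices are cis.
Systematic placement gives 2 geometric isomers: F cis; F trans.
Each arrangement has an internal mirror plane or centre of symmetry, so none is chiral.

2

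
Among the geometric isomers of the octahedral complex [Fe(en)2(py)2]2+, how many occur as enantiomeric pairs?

The six octahedral sites form three mutually perpendicular trans pairs.
Each en is bidentate and must span two cis positions.
There are 2 geometric isomers: py trans; py cis (chiral).
One of these lacks any improper symmetry element and so occurs as an enantiomeric pair, giving 2 + 1 = 3 stereoisomers in total.

1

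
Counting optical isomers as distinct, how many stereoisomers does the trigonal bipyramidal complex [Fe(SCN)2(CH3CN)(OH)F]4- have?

10

In a trigonal bipyramid the two axial positions differ from the three equatorial ones.
Systematic enumeration (placing each ligand type in turn and discarding arrangements equivalent by rotation or reflection) gives 7 geometric isomers.
Of these, 3 lack any improper symmetry element and so occur as enantiomeric pairs, giving 7 + 3 = 10 stereoisomers in total.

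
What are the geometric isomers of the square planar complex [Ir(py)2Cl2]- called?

cis and trans

In a square planar complex each vertex has one trans partner and two cis neighbours.
There are 2 geometric isomers: py cis; py trans.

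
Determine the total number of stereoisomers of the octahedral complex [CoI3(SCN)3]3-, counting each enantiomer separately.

In an octahedral complex each vertex has one trans partner and four cis neighbours.
There are 2 geometric isomers: I mer; I fac.
Each arrangement has an internal mirror plane or centre of symmetry, so none is chiral.

2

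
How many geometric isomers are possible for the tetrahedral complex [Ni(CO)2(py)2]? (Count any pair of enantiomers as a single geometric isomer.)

1

In a tetrahedral complex all four positions are equivalent and every pair of ligands is adjacent — there is no cis/trans distinction.
Only one geometric arrangement is possible.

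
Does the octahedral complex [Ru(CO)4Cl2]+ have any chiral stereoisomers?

no

The six octahedral sites form three mutually perpendicular trans pairs.
Systematic placement gives 2 geometric isomers: Cl trans; Cl cis.
Each arrangement has an internal mirror plane or centre of symmetry, so none is chiral.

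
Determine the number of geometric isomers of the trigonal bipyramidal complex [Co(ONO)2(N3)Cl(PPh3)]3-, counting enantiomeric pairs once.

7

Placing the ligands in turn and identifying arrangements related by rotation or reflection leaves 7 distinct geometric isomers.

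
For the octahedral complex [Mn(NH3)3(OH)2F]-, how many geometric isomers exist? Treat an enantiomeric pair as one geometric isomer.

In an octahedral complex each vertex has one trans partner and four cis neighbours.
There are 3 geometric isomers: NH3 mer, OH trans; NH3 fac, OH cis; NH3 mer, OH cis.

3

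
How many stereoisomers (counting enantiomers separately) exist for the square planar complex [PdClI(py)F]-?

A square has two trans pairs of vertices; adjacent vertices are cis.
There are 3 geometric isomers: (Cl/I trans, F/py trans); (Cl/py trans, F/I trans); (Cl/F trans, I/py trans).
Each arrangement has an internal mirror plane or centre of symmetry, so none is chiral.

3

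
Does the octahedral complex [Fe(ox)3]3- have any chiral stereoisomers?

The six octahedral sites form three mutually perpendicular trans pairs.
Each ox is bidentate and must span two cis positions.
Only one geometric arrangement is possible; it has no improper symmetry element, so it exists as a pair of enantiomers (2 stereoisomers).

yes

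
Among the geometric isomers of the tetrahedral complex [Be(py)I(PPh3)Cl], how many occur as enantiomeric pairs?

1

All four vertices of a tetrahedron are equivalent and mutually adjacent, so cis/trans isomerism cannot arise.
Only one geometric arrangement is possible; it has no improper symmetry element, so it exists as a pair of enantiomers (2 stereoisomers).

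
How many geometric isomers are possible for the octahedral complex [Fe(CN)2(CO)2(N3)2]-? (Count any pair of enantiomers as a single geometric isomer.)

5

The six octahedral sites form three mutually perpendicular trans pairs.
Working through the distinct placements yields 5 geometric isomers: CN trans, CO trans, N3 trans; CN trans, CO cis, N3 cis; CN cis, CO cis, N3 trans; CN cis, CO cis, N3 cis (chiral); CN cis, CO trans, N3 cis.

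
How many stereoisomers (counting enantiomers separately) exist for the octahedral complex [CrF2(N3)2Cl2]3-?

An octahedron has six vertices in three trans pairs; every non-trans pair is cis.
Working through the distinct placements yields 5 geometric isomers: F trans, N3 trans, Cl trans; F cis, N3 cis, Cl trans; F cis, N3 trans, Cl cis; F cis, N3 cis, Cl cis (chiral); F trans, N3 cis, Cl cis.
One of these lacks any improper symmetry element and so occurs as an enantiomeric pair, giving 5 + 1 = 6 stereoisomers in total.

6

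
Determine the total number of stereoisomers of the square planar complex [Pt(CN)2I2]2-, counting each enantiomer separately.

2

In a square planar complex each vertex has one trans partner and two cis neighbours.
The distinct arrangements are (2 in all): CN cis; CN trans.
Each arrangement has an internal mirror plane or centre of symmetry, so none is chiral.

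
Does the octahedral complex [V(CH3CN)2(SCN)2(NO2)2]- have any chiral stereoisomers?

There are 5 geometric isomers: CH3CN trans, SCN trans, NO2 trans; CH3CN trans, SCN cis, NO2 cis; CH3CN cis, SCN trans, NO2 cis; CH3CN cis, SCN cis, NO2 cis (chiral); CH3CN cis, SCN cis, NO2 trans.
One of these lacks any improper symmetry element and so occurs as an enantiomeric pair, giving 5 + 1 = 6 stereoisomers in total.

yes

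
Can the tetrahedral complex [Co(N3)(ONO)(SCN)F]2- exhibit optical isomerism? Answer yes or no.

yes

All four vertices of a tetrahedron are equivalent and mutually adjacent, so cis/trans isomerism cannot arise.
Only one geometric arrangement is possible; it has no improper symmetry element, so it exists as a pair of enantiomers (2 stereoisomers).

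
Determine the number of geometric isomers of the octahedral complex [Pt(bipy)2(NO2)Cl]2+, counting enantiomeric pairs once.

2

Each bipy is bidentate and must span two cis positions.
There are 2 geometric isomers: NO2 and Cl mutually trans; NO2 and Cl mutually cis (chiral).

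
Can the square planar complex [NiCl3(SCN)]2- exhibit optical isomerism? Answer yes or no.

no

In a square planar complex each vertex has one trans partner and two cis neighbours.
Only one geometric arrangement is possible.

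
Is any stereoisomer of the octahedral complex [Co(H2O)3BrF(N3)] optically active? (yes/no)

Systematic placement gives 4 geometric isomers: H2O mer (3 arrangements); H2O fac (chiral).
One of these lacks any improper symmetry element and so occurs as an enantiomeric pair, giving 4 + 1 = 5 stereoisomers in total.

yes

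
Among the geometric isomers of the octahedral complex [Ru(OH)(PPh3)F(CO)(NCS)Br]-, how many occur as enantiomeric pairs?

15

Placing the ligands in turn and identifying arrangements related by rotation or reflection leaves 15 distinct geometric isomers.
Of these, 15 lack any improper symmetry element and so occur as enantiomeric pairs, giving 15 + 15 = 30 stereoisomers in total.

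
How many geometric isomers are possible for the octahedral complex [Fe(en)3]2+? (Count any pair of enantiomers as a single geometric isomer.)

In an octahedral complex each vertex has one trans partner and four cis neighbours.
Each en is bidentate and must span two cis positions.
Only one geometric arrangement is possible; it has no improper symmetry element, so it exists as a pair of enantiomers (2 stereoisomers).

1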